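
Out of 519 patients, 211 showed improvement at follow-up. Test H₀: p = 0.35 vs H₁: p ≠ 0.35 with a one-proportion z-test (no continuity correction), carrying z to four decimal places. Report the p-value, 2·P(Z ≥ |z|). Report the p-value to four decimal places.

p-value = 0.0069

p̂ = 211/519 = 0.40655.
Null standard error: √(0.35·0.65/519) = √0.000438343 = 0.020937.
z = (p̂ − p₀)/SE = (211/519 − 0.35)/0.020937 ≈ 2.7011.
p-value = 2·P(Z ≥ |z|) with z = 2.7011 → 0.0069.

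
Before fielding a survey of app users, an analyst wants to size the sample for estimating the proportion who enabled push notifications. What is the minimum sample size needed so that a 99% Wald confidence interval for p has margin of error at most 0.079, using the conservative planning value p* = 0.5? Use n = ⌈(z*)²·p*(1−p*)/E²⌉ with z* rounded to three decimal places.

n = 266

For 99% confidence, z* = 2.576.
p*(1−p*) = 0.2500.
Required n before rounding: 6.635776 × 0.2500 / 0.079² = 265.814.
⌈265.814⌉ = 266.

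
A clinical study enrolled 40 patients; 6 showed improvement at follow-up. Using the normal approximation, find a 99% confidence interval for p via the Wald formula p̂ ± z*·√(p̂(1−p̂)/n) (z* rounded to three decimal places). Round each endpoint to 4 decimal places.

Sample proportion p̂ = 6/40 = 0.15000.
SE(p̂) = √(0.15000·0.85000/40) = 0.056458.
The 99% critical value is z* = 2.576.
Margin = 2.576·0.056458 = 0.14544.
CI: 0.15000 ± 0.14544 = (0.0046, 0.2954).

(0.0046, 0.2954)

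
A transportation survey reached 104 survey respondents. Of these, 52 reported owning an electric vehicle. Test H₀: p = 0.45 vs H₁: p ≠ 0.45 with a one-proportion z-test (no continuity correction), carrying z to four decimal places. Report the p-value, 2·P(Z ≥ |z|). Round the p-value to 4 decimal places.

p-value = 0.3054

The sample proportion is 52/104 = 0.50000.
Null standard error: √(0.45·0.55/104) = √0.002379808 = 0.048783.
z = (p̂ − p₀)/SE = (52/104 − 0.45)/0.048783 ≈ 1.0249.
p-value = 2·P(Z ≥ |z|) with z = 1.0249 → 0.3054.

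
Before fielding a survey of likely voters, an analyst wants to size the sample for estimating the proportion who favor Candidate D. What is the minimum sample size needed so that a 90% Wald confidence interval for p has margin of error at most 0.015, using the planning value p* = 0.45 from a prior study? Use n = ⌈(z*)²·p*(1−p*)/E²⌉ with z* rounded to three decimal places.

n = 2977

The 90% critical value is z* = 1.645.
p*(1−p*) = 0.45·0.55 = 0.2475.
(z*)²·p*(1−p*)/E² = 2.706025·0.2475/0.000225 = 2976.628.
⌈2976.628⌉ = 2977.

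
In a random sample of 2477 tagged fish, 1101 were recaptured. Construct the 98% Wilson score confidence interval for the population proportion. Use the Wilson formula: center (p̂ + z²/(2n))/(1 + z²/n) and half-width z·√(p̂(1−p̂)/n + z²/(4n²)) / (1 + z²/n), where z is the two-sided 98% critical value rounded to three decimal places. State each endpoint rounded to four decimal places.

p̂ = 1101/2477 = 0.44449; z = 2.326, so z² = 5.410276.
1 + z²/n = 1.002184.
Adjusted center: (0.44449 + z²/(2n))/1.002184 = 0.44461.
Radicand: p̂(1−p̂)/n + z²/(4n²) = 0.000099685 + 0.000000220 = 0.000099905.
Half-width = 2.326·√0.000099905/1.002184 = 0.02320.
So the interval runs from 0.4214 to 0.4678.

(0.4214, 0.4678)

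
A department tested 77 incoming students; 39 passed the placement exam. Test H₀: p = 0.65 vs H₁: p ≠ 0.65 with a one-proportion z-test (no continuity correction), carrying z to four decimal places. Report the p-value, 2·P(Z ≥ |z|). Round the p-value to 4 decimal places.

p̂ = 39/77 = 0.50649.
SE₀ = √(0.65·0.35/77) = 0.054356.
Test statistic (full precision, shown to 4 dp): z = (39/77 − 0.65)/SE₀ ≈ -2.6401.
p-value = 2·P(Z ≥ |z|) with z = -2.6401 → 0.0083.

p-value = 0.0083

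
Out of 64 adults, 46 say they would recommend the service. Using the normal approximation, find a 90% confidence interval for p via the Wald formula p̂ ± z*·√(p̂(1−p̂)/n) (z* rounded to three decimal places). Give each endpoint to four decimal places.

With x = 46 successes in n = 64, p̂ = 0.71875.
SE(p̂) = √(0.71875·0.28125/64) = 0.056201.
z* = 1.645 at the 90% level.
Margin of error: 1.645 × 0.056201 = 0.09245.
Interval: 0.71875 ± 0.09245 → (0.6263, 0.8112).

(0.6263, 0.8112)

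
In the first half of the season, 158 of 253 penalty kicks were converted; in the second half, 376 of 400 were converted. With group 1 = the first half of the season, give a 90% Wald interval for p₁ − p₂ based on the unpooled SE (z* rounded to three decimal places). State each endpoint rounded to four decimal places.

(-0.3692, -0.2617)

p̂₁ = 158/253 = 0.62451, p̂₂ = 376/400 = 0.94000; p̂₁ − p̂₂ = -0.31549.
SE = √(0.000926871 + 0.000141000) = √0.001067871 = 0.032678.
For 90% confidence, z* = 1.645. Margin = 1.645·0.032678 = 0.05376.
So the interval runs from -0.3692 to -0.2617.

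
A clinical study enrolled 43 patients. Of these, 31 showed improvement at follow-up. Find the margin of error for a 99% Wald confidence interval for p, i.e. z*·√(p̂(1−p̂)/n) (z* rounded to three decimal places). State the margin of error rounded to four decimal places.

ME = 0.1762

With x = 31 successes in n = 43, p̂ = 0.72093.
SE(p̂) = √(0.72093·0.27907/43) = 0.068402.
For 99% confidence, z* = 2.576.
So ME = 0.1762.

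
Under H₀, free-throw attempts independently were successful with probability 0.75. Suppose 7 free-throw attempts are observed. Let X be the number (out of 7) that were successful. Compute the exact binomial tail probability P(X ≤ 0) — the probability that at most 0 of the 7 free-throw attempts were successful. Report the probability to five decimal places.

X ~ Binomial(n=7, p=0.75).
P(X ≤ 0) = C(7,0)·0.75^0·0.25^7.
= 0.000061 = 0.00006.

P = 0.00006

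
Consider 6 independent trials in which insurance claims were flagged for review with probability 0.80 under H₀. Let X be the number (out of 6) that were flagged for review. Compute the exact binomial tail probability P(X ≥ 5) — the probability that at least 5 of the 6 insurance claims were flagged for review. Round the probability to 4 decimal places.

X is binomial with n = 6 and p = 0.80.
P(X ≥ 5) = C(6,5)·0.80^5·0.20^1 + C(6,6)·0.80^6·0.20^0.
= 0.393216 + 0.262144 = 0.6554.

P = 0.6554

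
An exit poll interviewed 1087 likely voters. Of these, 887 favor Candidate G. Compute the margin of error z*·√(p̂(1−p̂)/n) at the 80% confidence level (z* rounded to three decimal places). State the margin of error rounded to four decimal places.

With x = 887 successes in n = 1087, p̂ = 0.81601.
SE(p̂) = √(0.81601·0.18399/1087) = 0.011753.
For 80% confidence, z* = 1.282.
Margin of error = z*·SE = 1.282 × 0.011753 = 0.0151.

ME = 0.0151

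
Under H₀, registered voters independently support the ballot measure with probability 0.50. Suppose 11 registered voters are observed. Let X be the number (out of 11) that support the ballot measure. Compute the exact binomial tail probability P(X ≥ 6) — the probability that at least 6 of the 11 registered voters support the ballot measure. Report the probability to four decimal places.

P = 0.5000

X is binomial with n = 11 and p = 0.50.
P(X ≥ 6) = Σ_{j=6}^{11} C(11,j)·0.50^j·0.50^{11−j}.
= 0.225586 + 0.161133 + 0.080566 + 0.026855 + 0.005371 + 0.000488 = 0.5000.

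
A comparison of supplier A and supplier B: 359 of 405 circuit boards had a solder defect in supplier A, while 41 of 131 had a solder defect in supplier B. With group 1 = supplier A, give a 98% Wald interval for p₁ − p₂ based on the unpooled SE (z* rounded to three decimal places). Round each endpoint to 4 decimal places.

(0.4723, 0.6746)

p̂₁ = 359/405 = 0.88642, p̂₂ = 41/131 = 0.31298; p̂₁ − p̂₂ = 0.57344.
Unpooled SE = √(p̂₁(1−p̂₁)/n₁ + p̂₂(1−p̂₂)/n₂) = √(0.000248592 + 0.001641393) = 0.043474.
The 98% critical value is z* = 2.326. Margin = 2.326·0.043474 = 0.10112.
Interval: 0.57344 ± 0.10112 → (0.4723, 0.6746).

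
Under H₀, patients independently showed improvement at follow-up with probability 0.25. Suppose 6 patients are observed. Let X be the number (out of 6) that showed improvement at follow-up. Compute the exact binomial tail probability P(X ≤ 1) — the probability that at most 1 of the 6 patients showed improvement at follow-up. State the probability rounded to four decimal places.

P = 0.5339

X ~ Binomial(n=6, p=0.25).
P(X ≤ 1) = C(6,0)·0.25^0·0.75^6 + C(6,1)·0.25^1·0.75^5.
= 0.177979 + 0.355957 = 0.5339.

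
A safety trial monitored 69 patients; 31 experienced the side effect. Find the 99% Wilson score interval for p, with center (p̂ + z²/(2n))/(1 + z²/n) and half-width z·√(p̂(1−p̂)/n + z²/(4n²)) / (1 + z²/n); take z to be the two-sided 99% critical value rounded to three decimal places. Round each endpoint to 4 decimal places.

Here p̂ = 31/69 = 0.44928 and z = 2.576 (z² = 6.635776).
Denominator 1 + z²/n = 1 + 6.635776/69 = 1.096171.
Adjusted center: (0.44928 + z²/(2n))/1.096171 = 0.45373.
Radicand: p̂(1−p̂)/n + z²/(4n²) = 0.003585899 + 0.000348444 = 0.003934343.
Half-width = 2.576·√0.003934343/1.096171 = 0.14740.
So the interval runs from 0.3063 to 0.6011.

(0.3063, 0.6011)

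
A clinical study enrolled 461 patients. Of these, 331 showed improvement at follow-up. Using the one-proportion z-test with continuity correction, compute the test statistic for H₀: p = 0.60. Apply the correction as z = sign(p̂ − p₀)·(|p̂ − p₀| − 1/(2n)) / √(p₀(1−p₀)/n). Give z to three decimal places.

z = 5.124

The sample proportion is 331/461 = 0.71800. p̂ − p₀ = 0.118004.
1/(2n) = 0.001085.
Corrected numerator: |0.118004| − 0.001085 = 0.116919.
SE₀ = √(0.60·0.40/461) = 0.022817.
z = (+)0.116919/0.022817 = 5.124.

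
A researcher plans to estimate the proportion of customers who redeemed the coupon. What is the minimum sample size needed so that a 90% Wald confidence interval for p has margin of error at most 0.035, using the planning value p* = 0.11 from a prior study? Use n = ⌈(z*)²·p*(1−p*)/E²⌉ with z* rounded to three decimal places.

z* = 1.645 at the 90% level.
p*(1−p*) = 0.11·0.89 = 0.0979.
(z*)²·p*(1−p*)/E² = 2.706025·0.0979/0.001225 = 216.261.
⌈216.261⌉ = 217.

n = 217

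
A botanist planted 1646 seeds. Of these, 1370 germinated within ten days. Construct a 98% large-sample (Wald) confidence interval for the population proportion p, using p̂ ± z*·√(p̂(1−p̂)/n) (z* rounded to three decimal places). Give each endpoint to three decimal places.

(0.811, 0.854)

Sample proportion p̂ = 1370/1646 = 0.83232.
SE(p̂) = √(0.83232·0.16768/1646) = 0.009208.
The 98% critical value is z* = 2.326.
Margin = 2.326·0.009208 = 0.02142.
CI: 0.83232 ± 0.02142 = (0.811, 0.854).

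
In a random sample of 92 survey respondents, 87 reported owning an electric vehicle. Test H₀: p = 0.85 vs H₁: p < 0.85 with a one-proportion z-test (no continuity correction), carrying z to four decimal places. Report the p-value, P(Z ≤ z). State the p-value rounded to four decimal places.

p̂ = 87/92 = 0.94565.
Under H₀, SE = √(p₀(1−p₀)/n) = √(0.85·0.15/92) = √0.001385870 = 0.037227.
Test statistic (full precision, shown to 4 dp): z = (87/92 − 0.85)/SE₀ ≈ 2.5694.
From the standard normal, P(Z ≤ z) = 0.9949.

p-value = 0.9949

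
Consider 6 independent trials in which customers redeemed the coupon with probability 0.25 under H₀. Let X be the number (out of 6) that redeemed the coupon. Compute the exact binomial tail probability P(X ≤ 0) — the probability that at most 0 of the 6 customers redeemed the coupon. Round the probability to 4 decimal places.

X ~ Binomial(n=6, p=0.25).
P(X ≤ 0) = C(6,0)·0.25^0·0.75^6.
= 0.177979 = 0.1780.

P = 0.1780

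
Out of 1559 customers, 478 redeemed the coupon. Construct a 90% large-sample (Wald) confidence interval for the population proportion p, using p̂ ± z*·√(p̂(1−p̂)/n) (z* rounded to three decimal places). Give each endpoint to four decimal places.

(0.2874, 0.3258)

Sample proportion p̂ = 478/1559 = 0.30661.
SE = √(p̂(1−p̂)/n) = √(0.212599/1559) = 0.011678.
z* = 1.645 at the 90% level.
Margin = 1.645·0.011678 = 0.01921.
Interval: 0.30661 ± 0.01921 → (0.2874, 0.3258).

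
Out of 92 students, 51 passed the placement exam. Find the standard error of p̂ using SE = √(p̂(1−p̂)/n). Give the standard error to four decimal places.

p̂ = 51/92 = 0.55435.
p̂(1−p̂) = 0.247046.
SE = √(0.247046/92) = √0.002685283 = 0.0518.

SE = 0.0518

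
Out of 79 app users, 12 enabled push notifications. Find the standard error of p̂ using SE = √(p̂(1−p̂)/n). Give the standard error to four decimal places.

SE = 0.0404

Sample proportion p̂ = 12/79 = 0.15190.
p̂(1−p̂) = 0.15190·0.84810 = 0.128826.
SE = √(0.128826/79) = √0.001630709 = 0.0404.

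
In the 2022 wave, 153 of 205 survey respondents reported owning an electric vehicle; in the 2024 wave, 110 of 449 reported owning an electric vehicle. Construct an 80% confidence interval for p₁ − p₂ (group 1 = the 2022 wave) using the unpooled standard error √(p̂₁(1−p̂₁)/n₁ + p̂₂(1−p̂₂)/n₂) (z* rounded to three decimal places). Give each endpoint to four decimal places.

p̂₁ = 0.74634, p̂₂ = 0.24499, so the observed difference is 0.50135.
Unpooled SE = √(p̂₁(1−p̂₁)/n₁ + p̂₂(1−p̂₂)/n₂) = √(0.000923492 + 0.000411958) = 0.036544.
For 80% confidence, z* = 1.282. Margin = 1.282·0.036544 = 0.04685.
So the interval runs from 0.4545 to 0.5482.

(0.4545, 0.5482)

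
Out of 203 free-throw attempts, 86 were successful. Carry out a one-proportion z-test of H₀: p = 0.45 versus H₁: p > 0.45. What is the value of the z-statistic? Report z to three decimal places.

z = -0.755

The sample proportion is 86/203 = 0.42365.
SE₀ = √(0.45·0.55/203) = 0.034917.
z = (p̂ − p₀)/SE = (0.42365 − 0.45)/0.034917 = -0.755.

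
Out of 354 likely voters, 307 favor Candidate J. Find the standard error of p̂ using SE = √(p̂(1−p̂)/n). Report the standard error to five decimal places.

p̂ = 307/354 = 0.86723.
p̂(1−p̂) = 0.86723·0.13277 = 0.115142.
Dividing by n and taking the root: √0.000325260 = 0.01803.

SE = 0.01803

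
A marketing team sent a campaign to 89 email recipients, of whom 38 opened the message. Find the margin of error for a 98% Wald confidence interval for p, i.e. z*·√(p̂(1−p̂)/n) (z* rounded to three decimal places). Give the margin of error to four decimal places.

p̂ = 38/89 = 0.42697.
SE = √(p̂(1−p̂)/n) = √(0.244666/89) = 0.052431.
The 98% critical value is z* = 2.326.
So ME = 0.1220.

ME = 0.1220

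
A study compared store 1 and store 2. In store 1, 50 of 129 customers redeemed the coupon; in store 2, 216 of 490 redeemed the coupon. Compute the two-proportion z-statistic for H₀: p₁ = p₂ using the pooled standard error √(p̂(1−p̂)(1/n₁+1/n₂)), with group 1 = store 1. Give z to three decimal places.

Sample proportions: p̂₁ = 50/129 = 0.38760 and p̂₂ = 216/490 = 0.44082.
Pooling: p̂ = 266/619 = 0.42973.
SE = √[p̂(1−p̂)(1/n₁+1/n₂)] = √[0.42973·0.57027·(1/129+1/490)] ≈ 0.048988.
z = (p̂₁ − p̂₂)/SE = (0.38760 − 0.44082)/0.048988 = -0.05322/0.048988 = -1.086.

z = -1.086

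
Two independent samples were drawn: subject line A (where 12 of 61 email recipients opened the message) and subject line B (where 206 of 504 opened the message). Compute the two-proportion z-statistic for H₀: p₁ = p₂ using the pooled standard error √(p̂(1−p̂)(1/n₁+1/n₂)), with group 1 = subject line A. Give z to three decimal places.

z = -3.213

Sample proportions: p̂₁ = 12/61 = 0.19672 and p̂₂ = 206/504 = 0.40873.
Pooling: p̂ = 218/565 = 0.38584.
Pooled SE = √[0.2369677·0.01837757] ≈ 0.065992.
z = -0.21201/0.065992 = -3.213.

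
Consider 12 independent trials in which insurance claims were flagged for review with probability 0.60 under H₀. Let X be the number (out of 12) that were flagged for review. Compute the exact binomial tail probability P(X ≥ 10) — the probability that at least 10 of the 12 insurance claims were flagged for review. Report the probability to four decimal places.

X ~ Binomial(n=12, p=0.60).
P(X ≥ 10) = C(12,10)·0.60^10·0.40^2 + C(12,11)·0.60^11·0.40^1 + C(12,12)·0.60^12·0.40^0.
= 0.063852 + 0.017414 + 0.002177 = 0.0834.

P = 0.0834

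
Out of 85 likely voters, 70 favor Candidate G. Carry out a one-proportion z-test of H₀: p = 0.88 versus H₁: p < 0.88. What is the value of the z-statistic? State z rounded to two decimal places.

z = -1.60

The sample proportion is 70/85 = 0.82353.
Under H₀, SE = √(p₀(1−p₀)/n) = √(0.88·0.12/85) = √0.001242353 = 0.035247.
z = (p̂ − p₀)/SE = (0.82353 − 0.88)/0.035247 = -1.60.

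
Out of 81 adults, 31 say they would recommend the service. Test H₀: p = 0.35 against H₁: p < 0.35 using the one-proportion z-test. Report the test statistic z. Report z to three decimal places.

z = 0.617

Sample proportion p̂ = 31/81 = 0.38272.
Under H₀, SE = √(p₀(1−p₀)/n) = √(0.35·0.65/81) = √0.002808642 = 0.052997.
z = (0.38272 − 0.35)/0.052997 = 0.03272/0.052997 = 0.617.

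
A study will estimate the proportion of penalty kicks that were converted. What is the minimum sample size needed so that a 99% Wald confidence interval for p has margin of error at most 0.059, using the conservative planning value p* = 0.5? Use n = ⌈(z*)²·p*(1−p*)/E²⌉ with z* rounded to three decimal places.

z* = 2.576 at the 99% level.
p*(1−p*) = 0.2500.
Required n before rounding: 6.635776 × 0.2500 / 0.059² = 476.571.
⌈476.571⌉ = 477.

n = 477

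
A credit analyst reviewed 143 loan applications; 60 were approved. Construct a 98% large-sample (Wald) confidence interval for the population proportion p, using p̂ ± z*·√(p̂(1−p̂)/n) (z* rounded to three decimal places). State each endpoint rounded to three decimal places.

(0.324, 0.516)

p̂ = 60/143 = 0.41958.
Standard error of p̂: √(0.243533/143) = √0.001703026 = 0.041268.
For 98% confidence, z* = 2.326.
Margin of error: 2.326 × 0.041268 = 0.09599.
So the interval runs from 0.324 to 0.516.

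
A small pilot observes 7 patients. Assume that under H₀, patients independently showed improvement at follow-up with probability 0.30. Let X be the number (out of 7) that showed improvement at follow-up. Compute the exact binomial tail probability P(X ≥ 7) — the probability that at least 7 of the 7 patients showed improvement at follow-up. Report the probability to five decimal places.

X is binomial with n = 7 and p = 0.30.
P(X ≥ 7) = C(7,7)·0.30^7·0.70^0.
= 0.000219 = 0.00022.

P = 0.00022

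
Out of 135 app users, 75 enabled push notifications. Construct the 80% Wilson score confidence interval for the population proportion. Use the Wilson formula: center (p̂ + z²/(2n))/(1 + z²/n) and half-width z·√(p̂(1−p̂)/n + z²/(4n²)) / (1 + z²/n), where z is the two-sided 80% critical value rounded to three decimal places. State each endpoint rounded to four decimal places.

p̂ = 75/135 = 0.55556; z = 1.282, so z² = 1.643524.
1 + z²/n = 1.012174.
Center = (0.55556 + 0.006087)/1.012174 = 0.55489.
Radicand: p̂(1−p̂)/n + z²/(4n²) = 0.001828989 + 0.000022545 = 0.001851534.
Half-width = 1.282·√0.001851534/1.012174 = 0.05450.
Interval: 0.55489 ± 0.05450 → (0.5004, 0.6094).

(0.5004, 0.6094)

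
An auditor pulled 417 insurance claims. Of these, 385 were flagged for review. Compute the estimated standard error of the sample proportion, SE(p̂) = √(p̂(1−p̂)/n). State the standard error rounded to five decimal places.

With x = 385 successes in n = 417, p̂ = 0.92326.
p̂(1−p̂) = 0.92326·0.07674 = 0.070851.
SE = √(0.070851/417) = √0.000169906 = 0.01303.

SE = 0.01303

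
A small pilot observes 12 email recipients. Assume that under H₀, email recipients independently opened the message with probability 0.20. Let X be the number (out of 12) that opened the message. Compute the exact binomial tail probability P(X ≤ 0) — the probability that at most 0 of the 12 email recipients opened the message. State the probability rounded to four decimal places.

X is binomial with n = 12 and p = 0.20.
P(X ≤ 0) = C(12,0)·0.20^0·0.80^12.
= 0.068719 = 0.0687.

P = 0.0687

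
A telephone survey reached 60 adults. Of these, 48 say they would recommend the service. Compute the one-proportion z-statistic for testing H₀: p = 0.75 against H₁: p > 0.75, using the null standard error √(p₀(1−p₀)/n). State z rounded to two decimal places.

z = 0.89

Sample proportion p̂ = 48/60 = 0.80000.
SE₀ = √(0.75·0.25/60) = 0.055902.
Test statistic: z = 0.05000/0.055902 = 0.89.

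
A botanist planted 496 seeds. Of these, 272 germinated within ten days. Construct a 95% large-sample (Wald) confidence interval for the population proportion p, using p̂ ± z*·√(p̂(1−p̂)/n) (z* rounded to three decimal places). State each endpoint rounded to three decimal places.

(0.505, 0.592)

With x = 272 successes in n = 496, p̂ = 0.54839.
Standard error of p̂: √(0.247659/496) = √0.000499312 = 0.022345.
z* = 1.960 at the 95% level.
Margin = 1.960·0.022345 = 0.04380.
Interval: 0.54839 ± 0.04380 → (0.505, 0.592).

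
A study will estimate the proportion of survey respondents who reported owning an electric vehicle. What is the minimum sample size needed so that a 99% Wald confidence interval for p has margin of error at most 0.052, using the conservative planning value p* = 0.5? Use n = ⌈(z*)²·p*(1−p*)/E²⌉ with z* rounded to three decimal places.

For 99% confidence, z* = 2.576.
p*(1−p*) = 0.50·0.50 = 0.2500.
(z*)²·p*(1−p*)/E² = 6.635776·0.2500/0.002704 = 613.515.
⌈613.515⌉ = 614.

n = 614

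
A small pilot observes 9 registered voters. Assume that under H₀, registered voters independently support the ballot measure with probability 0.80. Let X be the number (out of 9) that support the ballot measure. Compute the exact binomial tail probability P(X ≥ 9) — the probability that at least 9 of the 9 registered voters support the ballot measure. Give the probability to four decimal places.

P = 0.1342

X is binomial with n = 9 and p = 0.80.
P(X ≥ 9) = C(9,9)·0.80^9·0.20^0.
= 0.134218 = 0.1342.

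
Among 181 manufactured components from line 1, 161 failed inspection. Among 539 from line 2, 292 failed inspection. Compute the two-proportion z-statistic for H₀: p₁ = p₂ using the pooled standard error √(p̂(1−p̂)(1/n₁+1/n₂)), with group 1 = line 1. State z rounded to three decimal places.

z = 8.381

p̂₁ = 161/181 = 0.88950, p̂₂ = 292/539 = 0.54174.
Pooled p̂ = (161+292)/(181+539) = 453/720 = 0.62917.
Pooled SE = √[0.2333160·0.00738015] ≈ 0.041496.
z = 0.34776/0.041496 = 8.381.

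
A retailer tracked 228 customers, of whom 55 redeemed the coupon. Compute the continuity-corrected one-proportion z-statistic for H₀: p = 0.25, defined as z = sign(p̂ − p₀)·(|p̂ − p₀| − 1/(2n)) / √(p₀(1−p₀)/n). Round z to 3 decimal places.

Sample proportion p̂ = 55/228 = 0.24123. p̂ − p₀ = -0.008772.
1/(2n) = 0.002193.
Corrected numerator: |-0.008772| − 0.002193 = 0.006579.
SE₀ = √(0.25·0.75/228) = 0.028677.
z = −0.006579/0.028677 = -0.229.

z = -0.229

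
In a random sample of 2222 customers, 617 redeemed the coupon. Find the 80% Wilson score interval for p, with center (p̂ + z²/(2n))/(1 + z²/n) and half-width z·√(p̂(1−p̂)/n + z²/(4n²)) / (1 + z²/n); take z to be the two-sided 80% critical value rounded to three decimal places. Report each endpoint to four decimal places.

Here p̂ = 617/2222 = 0.27768 and z = 1.282 (z² = 1.643524).
Denominator 1 + z²/n = 1 + 1.643524/2222 = 1.000740.
Center = (0.27768 + 0.000370)/1.000740 = 0.27784.
Radicand: p̂(1−p̂)/n + z²/(4n²) = 0.000090267 + 0.000000083 = 0.000090350.
Half-width = z·√(radicand)/denom = 1.282·0.009505/1.000740 = 0.01218.
So the interval runs from 0.2657 to 0.2900.

(0.2657, 0.2900)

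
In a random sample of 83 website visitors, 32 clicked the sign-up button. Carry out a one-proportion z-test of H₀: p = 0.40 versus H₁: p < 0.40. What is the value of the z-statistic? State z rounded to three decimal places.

With x = 32 successes in n = 83, p̂ = 0.38554.
Under H₀, SE = √(p₀(1−p₀)/n) = √(0.40·0.60/83) = √0.002891566 = 0.053773.
Test statistic: z = -0.01446/0.053773 = -0.269.

z = -0.269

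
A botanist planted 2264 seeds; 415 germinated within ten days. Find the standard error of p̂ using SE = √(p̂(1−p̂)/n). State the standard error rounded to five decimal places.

Sample proportion p̂ = 415/2264 = 0.18330.
p̂(1−p̂) = 0.18330·0.81670 = 0.149701.
SE = √(0.149701/2264) = √0.000066122 = 0.00813.

SE = 0.00813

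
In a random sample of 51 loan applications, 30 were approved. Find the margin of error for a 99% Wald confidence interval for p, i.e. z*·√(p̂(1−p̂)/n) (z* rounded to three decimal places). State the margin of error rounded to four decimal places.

ME = 0.1775

Sample proportion p̂ = 30/51 = 0.58824.
Standard error of p̂: √(0.242215/51) = √0.004749305 = 0.068915.
z* = 2.576 at the 99% level.
ME = 2.576·0.068915 = 0.1775.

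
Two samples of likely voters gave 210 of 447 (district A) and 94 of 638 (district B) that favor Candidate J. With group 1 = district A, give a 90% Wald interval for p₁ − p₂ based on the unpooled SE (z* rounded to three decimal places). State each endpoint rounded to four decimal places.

(0.2773, 0.3676)

p̂₁ = 210/447 = 0.46980, p̂₂ = 94/638 = 0.14734; p̂₁ − p̂₂ = 0.32246.
Unpooled SE = √(p̂₁(1−p̂₁)/n₁ + p̂₂(1−p̂₂)/n₂) = √(0.000557244 + 0.000196909) = 0.027462.
The 90% critical value is z* = 1.645. Margin = 1.645·0.027462 = 0.04517.
So the interval runs from 0.2773 to 0.3676.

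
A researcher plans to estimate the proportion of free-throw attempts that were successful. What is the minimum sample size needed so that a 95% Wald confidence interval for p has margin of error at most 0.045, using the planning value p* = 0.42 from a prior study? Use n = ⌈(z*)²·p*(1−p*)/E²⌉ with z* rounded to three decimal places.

n = 463

The 95% critical value is z* = 1.960.
p*(1−p*) = 0.42·0.58 = 0.2436.
Required n before rounding: 3.841600 × 0.2436 / 0.045² = 462.130.
Rounding up, n = 463.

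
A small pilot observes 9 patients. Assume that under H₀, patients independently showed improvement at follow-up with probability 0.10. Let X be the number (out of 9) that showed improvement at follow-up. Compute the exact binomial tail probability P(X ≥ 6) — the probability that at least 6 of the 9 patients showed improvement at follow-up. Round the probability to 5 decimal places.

P = 0.00006

X is binomial with n = 9 and p = 0.10.
P(X ≥ 6) = C(9,6)·0.10^6·0.90^3 + C(9,7)·0.10^7·0.90^2 + C(9,8)·0.10^8·0.90^1 + C(9,9)·0.10^9·0.90^0.
= 0.000061 + 0.000003 + 0.000000 + 0.000000 = 0.00006.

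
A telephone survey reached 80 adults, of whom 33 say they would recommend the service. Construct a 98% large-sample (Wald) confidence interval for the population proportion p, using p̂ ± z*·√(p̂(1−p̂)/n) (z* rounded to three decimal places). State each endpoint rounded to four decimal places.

(0.2845, 0.5405)

p̂ = 33/80 = 0.41250.
SE = √(p̂(1−p̂)/n) = √(0.242344/80) = 0.055039.
The 98% critical value is z* = 2.326.
Margin = 2.326·0.055039 = 0.12802.
So the interval runs from 0.2845 to 0.5405.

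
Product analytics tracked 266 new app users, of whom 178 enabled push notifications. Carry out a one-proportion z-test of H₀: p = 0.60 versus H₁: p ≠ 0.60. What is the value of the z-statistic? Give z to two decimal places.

The sample proportion is 178/266 = 0.66917.
Null standard error: √(0.60·0.40/266) = √0.000902256 = 0.030038.
z = (0.66917 − 0.60)/0.030038 = 0.06917/0.030038 = 2.30.

z = 2.30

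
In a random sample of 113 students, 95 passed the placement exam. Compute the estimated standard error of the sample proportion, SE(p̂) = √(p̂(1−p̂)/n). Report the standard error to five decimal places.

Sample proportion p̂ = 95/113 = 0.84071.
p̂(1−p̂) = 0.84071·0.15929 = 0.133917.
SE = √(0.133917/113) = √0.001185106 = 0.03443.

SE = 0.03443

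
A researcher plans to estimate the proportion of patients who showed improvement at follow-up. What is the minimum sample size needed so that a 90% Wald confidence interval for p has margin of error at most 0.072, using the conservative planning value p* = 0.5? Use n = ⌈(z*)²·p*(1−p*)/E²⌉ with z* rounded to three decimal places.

n = 131

For 90% confidence, z* = 1.645.
p*(1−p*) = 0.50·0.50 = 0.2500.
Required n before rounding: 2.706025 × 0.2500 / 0.072² = 130.499.
⌈130.499⌉ = 131.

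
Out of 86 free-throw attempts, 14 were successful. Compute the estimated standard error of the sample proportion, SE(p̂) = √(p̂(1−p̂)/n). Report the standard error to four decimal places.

SE = 0.0398

The sample proportion is 14/86 = 0.16279.
p̂(1−p̂) = 0.16279·0.83721 = 0.136289.
SE = √(0.136289/86) = 0.0398.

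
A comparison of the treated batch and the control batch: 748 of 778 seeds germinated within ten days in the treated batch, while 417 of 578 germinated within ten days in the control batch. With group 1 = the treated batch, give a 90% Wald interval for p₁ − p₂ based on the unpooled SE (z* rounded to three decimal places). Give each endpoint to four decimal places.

p̂₁ = 748/778 = 0.96144, p̂₂ = 417/578 = 0.72145; p̂₁ − p̂₂ = 0.23999.
SE = √(0.000047652 + 0.000347679) = √0.000395331 = 0.019883.
The 90% critical value is z* = 1.645. Margin of error = 0.03271.
Interval: 0.23999 ± 0.03271 → (0.2073, 0.2727).

(0.2073, 0.2727)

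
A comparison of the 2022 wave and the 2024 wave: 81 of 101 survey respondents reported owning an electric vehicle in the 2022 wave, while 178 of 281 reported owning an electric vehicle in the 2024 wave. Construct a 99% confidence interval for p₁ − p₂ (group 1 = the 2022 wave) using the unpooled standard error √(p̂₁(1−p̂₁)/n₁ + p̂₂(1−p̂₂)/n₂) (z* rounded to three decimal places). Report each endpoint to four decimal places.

(0.0424, 0.2947)

p̂₁ = 0.80198, p̂₂ = 0.63345, so the observed difference is 0.16853.
SE = √(0.001572356 + 0.000826301) = √0.002398657 = 0.048976.
The 99% critical value is z* = 2.576. Margin = 2.576·0.048976 = 0.12616.
Interval: 0.16853 ± 0.12616 → (0.0424, 0.2947).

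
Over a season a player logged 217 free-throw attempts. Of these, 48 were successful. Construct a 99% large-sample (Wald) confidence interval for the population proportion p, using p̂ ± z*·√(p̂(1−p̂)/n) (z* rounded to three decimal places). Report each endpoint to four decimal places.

The sample proportion is 48/217 = 0.22120.
SE(p̂) = √(0.22120·0.77880/217) = 0.028176.
For 99% confidence, z* = 2.576.
Margin of error: 2.576 × 0.028176 = 0.07258.
So the interval runs from 0.1486 to 0.2938.

(0.1486, 0.2938)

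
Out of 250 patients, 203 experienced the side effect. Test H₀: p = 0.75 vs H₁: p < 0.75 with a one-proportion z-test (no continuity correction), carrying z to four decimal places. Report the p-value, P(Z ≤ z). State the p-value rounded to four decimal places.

The sample proportion is 203/250 = 0.81200.
Under H₀, SE = √(p₀(1−p₀)/n) = √(0.75·0.25/250) = √0.000750000 = 0.027386.
z = (p̂ − p₀)/SE = (203/250 − 0.75)/0.027386 ≈ 2.2639.
p-value = P(Z ≤ z) with z = 2.2639 → 0.9882.

p-value = 0.9882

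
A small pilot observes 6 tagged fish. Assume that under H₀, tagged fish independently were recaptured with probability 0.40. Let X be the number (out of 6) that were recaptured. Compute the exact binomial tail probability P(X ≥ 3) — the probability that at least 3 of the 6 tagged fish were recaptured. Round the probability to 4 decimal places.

X ~ Binomial(n=6, p=0.40).
P(X ≥ 3) = C(6,3)·0.40^3·0.60^3 + C(6,4)·0.40^4·0.60^2 + C(6,5)·0.40^5·0.60^1 + C(6,6)·0.40^6·0.60^0.
= 0.276480 + 0.138240 + 0.036864 + 0.004096 = 0.4557.

P = 0.4557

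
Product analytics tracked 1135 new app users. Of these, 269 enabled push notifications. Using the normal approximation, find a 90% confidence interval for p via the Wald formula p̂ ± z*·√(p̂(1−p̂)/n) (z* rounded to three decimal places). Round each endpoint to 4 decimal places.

The sample proportion is 269/1135 = 0.23700.
Standard error of p̂: √(0.180833/1135) = √0.000159325 = 0.012622.
For 90% confidence, z* = 1.645.
Margin of error: 1.645 × 0.012622 = 0.02076.
So the interval runs from 0.2162 to 0.2578.

(0.2162, 0.2578)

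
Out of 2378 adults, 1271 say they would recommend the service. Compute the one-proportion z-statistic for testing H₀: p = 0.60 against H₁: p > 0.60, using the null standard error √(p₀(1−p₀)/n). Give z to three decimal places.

z = -6.522

Sample proportion p̂ = 1271/2378 = 0.53448.
Null standard error: √(0.60·0.40/2378) = √0.000100925 = 0.010046.
z = (0.53448 − 0.60)/0.010046 = -0.06552/0.010046 = -6.522.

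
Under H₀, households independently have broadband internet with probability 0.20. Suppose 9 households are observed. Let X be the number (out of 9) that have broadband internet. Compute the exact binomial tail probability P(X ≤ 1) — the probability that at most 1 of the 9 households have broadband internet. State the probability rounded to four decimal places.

X is binomial with n = 9 and p = 0.20.
P(X ≤ 1) = C(9,0)·0.20^0·0.80^9 + C(9,1)·0.20^1·0.80^8.
= 0.134218 + 0.301990 = 0.4362.

P = 0.4362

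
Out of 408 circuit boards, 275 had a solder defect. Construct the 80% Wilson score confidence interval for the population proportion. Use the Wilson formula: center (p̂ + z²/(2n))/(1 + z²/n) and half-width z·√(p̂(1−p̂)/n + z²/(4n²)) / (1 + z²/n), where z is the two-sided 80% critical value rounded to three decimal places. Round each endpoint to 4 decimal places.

Here p̂ = 275/408 = 0.67402 and z = 1.282 (z² = 1.643524).
Denominator 1 + z²/n = 1 + 1.643524/408 = 1.004028.
Center = (0.67402 + 0.002014)/1.004028 = 0.67332.
Radicand: p̂(1−p̂)/n + z²/(4n²) = 0.000538522 + 0.000002468 = 0.000540990.
Half-width = z·√(radicand)/denom = 1.282·0.023259/1.004028 = 0.02970.
So the interval runs from 0.6436 to 0.7030.

(0.6436, 0.7030)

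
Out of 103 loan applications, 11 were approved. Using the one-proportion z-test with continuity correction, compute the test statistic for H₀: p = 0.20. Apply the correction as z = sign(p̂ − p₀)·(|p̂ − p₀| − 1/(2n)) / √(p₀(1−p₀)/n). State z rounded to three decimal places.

With x = 11 successes in n = 103, p̂ = 0.10680. p̂ − p₀ = -0.093204.
Continuity correction 1/(2n) = 1/206 = 0.004854.
Corrected numerator: |-0.093204| − 0.004854 = 0.088350.
Null standard error: √(0.20·0.80/103) = √0.001553398 = 0.039413.
z = (−)0.088350/0.039413 = -2.242.

z = -2.242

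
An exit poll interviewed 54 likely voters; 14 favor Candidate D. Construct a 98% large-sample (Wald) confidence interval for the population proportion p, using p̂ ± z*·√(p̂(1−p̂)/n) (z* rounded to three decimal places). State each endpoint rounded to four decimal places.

(0.1205, 0.3980)

The sample proportion is 14/54 = 0.25926.
Standard error of p̂: √(0.192044/54) = √0.003556368 = 0.059635.
z* = 2.326 at the 98% level.
Margin of error: 2.326 × 0.059635 = 0.13871.
CI: 0.25926 ± 0.13871 = (0.1205, 0.3980).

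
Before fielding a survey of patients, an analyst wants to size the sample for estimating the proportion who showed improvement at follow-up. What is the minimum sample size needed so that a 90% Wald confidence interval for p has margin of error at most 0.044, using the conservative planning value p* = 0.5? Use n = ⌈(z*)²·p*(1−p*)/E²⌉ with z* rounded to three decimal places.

For 90% confidence, z* = 1.645.
p*(1−p*) = 0.2500.
Required n before rounding: 2.706025 × 0.2500 / 0.044² = 349.435.
⌈349.435⌉ = 350.

n = 350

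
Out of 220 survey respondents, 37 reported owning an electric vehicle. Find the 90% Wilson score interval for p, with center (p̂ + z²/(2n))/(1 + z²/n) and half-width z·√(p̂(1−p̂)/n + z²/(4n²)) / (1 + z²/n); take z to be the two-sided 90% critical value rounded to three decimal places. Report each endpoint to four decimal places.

(0.1308, 0.2136)

Here p̂ = 37/220 = 0.16818 and z = 1.645 (z² = 2.706025).
Denominator 1 + z²/n = 1 + 2.706025/220 = 1.012300.
Adjusted center: (0.16818 + z²/(2n))/1.012300 = 0.17221.
Radicand: p̂(1−p̂)/n + z²/(4n²) = 0.000635894 + 0.000013977 = 0.000649871.
Half-width = 1.645·√0.000649871/1.012300 = 0.04143.
CI: 0.17221 ± 0.04143 = (0.1308, 0.2136).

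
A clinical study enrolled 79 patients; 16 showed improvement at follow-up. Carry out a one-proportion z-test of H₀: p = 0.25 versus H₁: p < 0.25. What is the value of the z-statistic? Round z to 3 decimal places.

z = -0.974

The sample proportion is 16/79 = 0.20253.
Under H₀, SE = √(p₀(1−p₀)/n) = √(0.25·0.75/79) = √0.002373418 = 0.048718.
z = (0.20253 − 0.25)/0.048718 = -0.04747/0.048718 = -0.974.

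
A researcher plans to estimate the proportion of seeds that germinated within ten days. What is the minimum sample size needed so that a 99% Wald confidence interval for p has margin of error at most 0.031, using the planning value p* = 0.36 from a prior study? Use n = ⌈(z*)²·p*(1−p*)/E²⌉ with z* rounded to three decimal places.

z* = 2.576 at the 99% level.
p*(1−p*) = 0.36·0.64 = 0.2304.
(z*)²·p*(1−p*)/E² = 6.635776·0.2304/0.000961 = 1590.929.
⌈1590.929⌉ = 1591.

n = 1591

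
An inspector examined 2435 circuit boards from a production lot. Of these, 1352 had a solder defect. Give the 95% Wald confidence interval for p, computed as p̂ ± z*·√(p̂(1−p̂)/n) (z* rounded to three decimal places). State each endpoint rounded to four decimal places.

p̂ = 1352/2435 = 0.55524.
Standard error of p̂: √(0.246949/2435) = √0.000101416 = 0.010071.
z* = 1.960 at the 95% level.
Margin of error: 1.960 × 0.010071 = 0.01974.
Interval: 0.55524 ± 0.01974 → (0.5355, 0.5750).

(0.5355, 0.5750)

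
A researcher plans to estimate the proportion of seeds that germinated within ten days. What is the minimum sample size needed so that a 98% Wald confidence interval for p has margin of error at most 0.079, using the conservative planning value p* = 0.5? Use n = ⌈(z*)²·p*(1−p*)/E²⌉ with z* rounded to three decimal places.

n = 217

The 98% critical value is z* = 2.326.
p*(1−p*) = 0.50·0.50 = 0.2500.
Required n before rounding: 5.410276 × 0.2500 / 0.079² = 216.723.
⌈216.723⌉ = 217.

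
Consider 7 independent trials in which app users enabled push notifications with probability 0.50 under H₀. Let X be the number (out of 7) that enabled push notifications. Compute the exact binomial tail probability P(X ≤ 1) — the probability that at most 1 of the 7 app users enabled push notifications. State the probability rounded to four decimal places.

P = 0.0625

X is binomial with n = 7 and p = 0.50.
P(X ≤ 1) = C(7,0)·0.50^0·0.50^7 + C(7,1)·0.50^1·0.50^6.
= 0.007812 + 0.054688 = 0.0625.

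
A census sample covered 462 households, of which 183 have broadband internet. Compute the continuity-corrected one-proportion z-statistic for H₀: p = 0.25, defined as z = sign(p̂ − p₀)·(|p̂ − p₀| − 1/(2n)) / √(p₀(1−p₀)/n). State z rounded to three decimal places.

z = 7.199

With x = 183 successes in n = 462, p̂ = 0.39610. p̂ − p₀ = 0.146104.
Continuity correction 1/(2n) = 1/924 = 0.001082.
Corrected numerator: |0.146104| − 0.001082 = 0.145022.
Null standard error: √(0.25·0.75/462) = √0.000405844 = 0.020146.
z = (+)0.145022/0.020146 = 7.199.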